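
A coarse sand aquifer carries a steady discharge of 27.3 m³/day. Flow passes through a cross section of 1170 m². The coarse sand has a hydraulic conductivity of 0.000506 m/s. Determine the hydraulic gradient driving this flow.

0.000534

Convert K: 0.000506 m/s × 86400 = 43.72 m/day.
From Q = K·A·i, i = Q / (K·A) = 27.3 / (43.72 × 1170) = 0.0005337.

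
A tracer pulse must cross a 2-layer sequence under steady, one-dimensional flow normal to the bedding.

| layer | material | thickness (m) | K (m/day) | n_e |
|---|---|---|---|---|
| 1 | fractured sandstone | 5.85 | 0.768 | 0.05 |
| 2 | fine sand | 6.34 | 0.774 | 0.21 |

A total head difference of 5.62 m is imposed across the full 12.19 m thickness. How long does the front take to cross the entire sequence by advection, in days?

4.57

With flow normal to the layers, continuity requires the same specific discharge q through every layer.
Σ(b_i/K_i) = 5.85/0.768 + 6.34/0.774 = 15.81 d.
q = Δh / Σ(b_i/K_i) = 5.62 / 15.81 = 0.3555 m/day.
In each layer the seepage velocity is v_i = q/n_i, so the layer transit time is t_i = b_i·n_i / q:
  layer 1 (fractured sandstone): t_1 = 5.85 × 0.05 / 0.3555 = 0.8228 d
  layer 2 (fine sand): t_2 = 6.34 × 0.21 / 0.3555 = 3.745 d
Total t = Σ t_i = 4.568 days.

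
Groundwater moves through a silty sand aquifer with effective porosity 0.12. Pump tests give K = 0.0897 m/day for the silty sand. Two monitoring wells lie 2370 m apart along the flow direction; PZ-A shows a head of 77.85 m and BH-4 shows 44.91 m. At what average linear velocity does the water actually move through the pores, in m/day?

0.0104

Hydraulic gradient i = (77.85 − 44.91) / 2370 = 32.94 / 2370 = 0.01390.
Darcy flux q = K · i = 0.08970 × 0.01390 = 0.001247 m/day.
Seepage velocity v = q / n_e = 0.001247 / 0.12 = 0.01039 m/day.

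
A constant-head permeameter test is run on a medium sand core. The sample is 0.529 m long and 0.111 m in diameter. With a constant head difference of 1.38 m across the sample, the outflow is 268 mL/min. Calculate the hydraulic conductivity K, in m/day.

15.3

Cross-sectional area A = π·(d/2)² = π × (0.111/2)² = 0.009677 m².
Convert discharge: 268 mL/min = 4.467e-06 m³/s.
Darcy's law rearranged: K = Q·L / (A·Δh) = 4.467e-06 × 0.529 / (0.009677 × 1.38) = 0.0001769 m/s = 15.29 m/day.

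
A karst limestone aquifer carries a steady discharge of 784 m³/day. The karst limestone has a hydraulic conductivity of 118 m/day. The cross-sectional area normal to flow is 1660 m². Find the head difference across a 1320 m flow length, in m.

5.28

From Q = K·A·i, i = Q / (K·A) = 784 / (118.0 × 1660) = 0.004002.
Head loss Δh = i · L = 0.004002 × 1320 = 5.283 m.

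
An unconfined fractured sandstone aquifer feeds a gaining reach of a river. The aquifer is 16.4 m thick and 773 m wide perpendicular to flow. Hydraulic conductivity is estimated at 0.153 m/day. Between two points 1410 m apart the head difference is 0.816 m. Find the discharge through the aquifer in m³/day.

Cross-sectional area A = 773 × 16.4 = 12677 m².
Hydraulic gradient i = Δh / L = 0.816 / 1410 = 0.0005787.
Darcy's law: Q = K · A · i = 0.1530 × 12677 × 0.0005787 = 1.122 m³/day.

1.12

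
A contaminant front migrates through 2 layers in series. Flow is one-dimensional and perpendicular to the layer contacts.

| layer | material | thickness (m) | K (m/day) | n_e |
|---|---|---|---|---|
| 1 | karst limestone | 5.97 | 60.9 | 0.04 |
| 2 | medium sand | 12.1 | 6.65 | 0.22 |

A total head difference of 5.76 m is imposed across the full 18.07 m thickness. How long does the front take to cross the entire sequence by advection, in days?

With flow normal to the layers, continuity requires the same specific discharge q through every layer.
Σ(b_i/K_i) = 5.97/60.9 + 12.1/6.65 = 1.918 d.
q = Δh / Σ(b_i/K_i) = 5.76 / 1.918 = 3.004 m/day.
In each layer the seepage velocity is v_i = q/n_i, so the layer transit time is t_i = b_i·n_i / q:
  layer 1 (karst limestone): t_1 = 5.97 × 0.04 / 3.004 = 0.07950 d
  layer 2 (medium sand): t_2 = 12.1 × 0.22 / 3.004 = 0.8862 d
Total t = Σ t_i = 0.9657 days.

0.966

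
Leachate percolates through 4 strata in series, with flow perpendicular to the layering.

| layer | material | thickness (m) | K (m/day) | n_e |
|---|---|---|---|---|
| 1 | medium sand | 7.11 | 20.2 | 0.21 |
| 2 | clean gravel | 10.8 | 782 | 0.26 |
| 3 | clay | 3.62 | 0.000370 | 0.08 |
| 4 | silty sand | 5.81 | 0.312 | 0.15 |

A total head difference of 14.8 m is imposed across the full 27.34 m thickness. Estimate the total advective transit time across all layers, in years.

With flow normal to the layers, continuity requires the same specific discharge q through every layer.
Σ(b_i/K_i) = 7.11/20.2 + 10.8/782 + 3.62/0.000370 + 5.81/0.312 = 9803 d.
q = Δh / Σ(b_i/K_i) = 14.8 / 9803 = 0.001510 m/day.
In each layer the seepage velocity is v_i = q/n_i, so the layer transit time is t_i = b_i·n_i / q:
  layer 1 (medium sand): t_1 = 7.11 × 0.21 / 0.001510 = 989.0 d
  layer 2 (clean gravel): t_2 = 10.8 × 0.26 / 0.001510 = 1860 d
  layer 3 (clay): t_3 = 3.62 × 0.08 / 0.001510 = 191.8 d
  layer 4 (silty sand): t_4 = 5.81 × 0.15 / 0.001510 = 577.2 d
Total t = Σ t_i = 3618 days = 9.905 years.

9.91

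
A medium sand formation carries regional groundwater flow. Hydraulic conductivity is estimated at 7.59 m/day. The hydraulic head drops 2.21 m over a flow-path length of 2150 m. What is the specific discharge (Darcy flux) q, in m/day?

Hydraulic gradient i = Δh / L = 2.21 / 2150 = 0.001028.
Specific discharge q = K · i = 7.590 × 0.001028 = 0.007802 m/day.

0.00780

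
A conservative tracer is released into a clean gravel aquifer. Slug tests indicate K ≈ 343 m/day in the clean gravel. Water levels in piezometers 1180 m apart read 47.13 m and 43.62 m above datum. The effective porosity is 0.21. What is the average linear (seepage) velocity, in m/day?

4.86

Hydraulic gradient i = (47.13 − 43.62) / 1180 = 3.51 / 1180 = 0.002975.
Darcy flux q = K · i = 343.0 × 0.002975 = 1.020 m/day.
Seepage velocity v = q / n_e = 1.020 / 0.21 = 4.858 m/day.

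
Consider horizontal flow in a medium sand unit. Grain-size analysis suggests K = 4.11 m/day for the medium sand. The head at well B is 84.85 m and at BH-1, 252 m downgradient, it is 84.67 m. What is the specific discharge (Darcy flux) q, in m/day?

0.00294

Hydraulic gradient i = (84.85 − 84.67) / 252 = 0.18 / 252 = 0.0007143.
Specific discharge q = K · i = 4.110 × 0.0007143 = 0.002936 m/day.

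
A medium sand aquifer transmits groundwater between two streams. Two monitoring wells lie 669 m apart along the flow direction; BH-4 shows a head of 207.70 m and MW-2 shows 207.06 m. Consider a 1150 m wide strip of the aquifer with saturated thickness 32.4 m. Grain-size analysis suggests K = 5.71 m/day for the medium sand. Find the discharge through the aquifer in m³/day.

Cross-sectional area A = 1150 × 32.4 = 37260 m².
Hydraulic gradient i = (207.70 − 207.06) / 669 = 0.64 / 669 = 0.0009567.
Darcy's law: Q = K · A · i = 5.710 × 37260 × 0.0009567 = 203.5 m³/day.

204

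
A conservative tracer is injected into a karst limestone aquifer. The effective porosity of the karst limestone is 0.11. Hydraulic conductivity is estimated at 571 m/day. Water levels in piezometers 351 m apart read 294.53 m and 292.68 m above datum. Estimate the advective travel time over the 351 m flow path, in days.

Hydraulic gradient i = (294.53 − 292.68) / 351 = 1.85 / 351 = 0.005271.
Darcy flux q = K · i = 571.0 × 0.005271 = 3.010 m/day.
Seepage velocity v = q / n_e = 3.010 / 0.11 = 27.36 m/day.
Travel time t = L / v = 351 / 27.36 = 12.83 days.

12.8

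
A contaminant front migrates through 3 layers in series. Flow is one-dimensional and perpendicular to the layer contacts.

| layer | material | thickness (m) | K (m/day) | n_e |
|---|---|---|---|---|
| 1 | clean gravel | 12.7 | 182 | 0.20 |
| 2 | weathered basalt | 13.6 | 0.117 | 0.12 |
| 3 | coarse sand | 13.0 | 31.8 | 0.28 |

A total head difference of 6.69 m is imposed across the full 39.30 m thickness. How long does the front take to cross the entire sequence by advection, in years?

0.373

With flow normal to the layers, continuity requires the same specific discharge q through every layer.
Σ(b_i/K_i) = 12.7/182 + 13.6/0.117 + 13.0/31.8 = 116.7 d.
q = Δh / Σ(b_i/K_i) = 6.69 / 116.7 = 0.05732 m/day.
In each layer the seepage velocity is v_i = q/n_i, so the layer transit time is t_i = b_i·n_i / q:
  layer 1 (clean gravel): t_1 = 12.7 × 0.20 / 0.05732 = 44.31 d
  layer 2 (weathered basalt): t_2 = 13.6 × 0.12 / 0.05732 = 28.47 d
  layer 3 (coarse sand): t_3 = 13.0 × 0.28 / 0.05732 = 63.51 d
Total t = Σ t_i = 136.3 days = 0.3731 years.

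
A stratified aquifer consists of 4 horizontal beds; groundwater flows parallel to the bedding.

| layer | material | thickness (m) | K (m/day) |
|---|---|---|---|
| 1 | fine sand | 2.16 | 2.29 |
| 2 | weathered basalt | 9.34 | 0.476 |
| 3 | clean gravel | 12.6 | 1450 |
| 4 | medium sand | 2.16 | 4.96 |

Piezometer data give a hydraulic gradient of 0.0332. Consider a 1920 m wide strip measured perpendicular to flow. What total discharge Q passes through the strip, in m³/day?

Flow is parallel to layering, so each bed carries its own Darcy discharge and the transmissivities add.
Σ(K_i·b_i) = 2.29×2.16 + 0.476×9.34 + 1450×12.6 + 4.96×2.16 = 18290 m²/day.
Hydraulic gradient i = 0.0332.
Q = Σ(K_i·b_i) · W · i = 18290 × 1920 × 0.03320 = 1.166e+06 m³/day.

1.17e+06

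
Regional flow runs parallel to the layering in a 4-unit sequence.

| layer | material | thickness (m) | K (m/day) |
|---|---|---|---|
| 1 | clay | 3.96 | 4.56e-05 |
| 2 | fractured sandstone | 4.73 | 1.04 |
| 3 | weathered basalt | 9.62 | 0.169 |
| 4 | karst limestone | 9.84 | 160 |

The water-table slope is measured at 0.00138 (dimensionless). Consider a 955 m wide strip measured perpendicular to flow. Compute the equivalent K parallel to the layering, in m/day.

Flow is parallel to layering, so each bed carries its own Darcy discharge and the transmissivities add.
Σ(K_i·b_i) = 4.56e-05×3.96 + 1.04×4.73 + 0.169×9.62 + 160×9.84 = 1581 m²/day.
Total thickness b = 28.15 m, so K_eq = Σ(K_i·b_i)/b = 56.16 m/day.

56.2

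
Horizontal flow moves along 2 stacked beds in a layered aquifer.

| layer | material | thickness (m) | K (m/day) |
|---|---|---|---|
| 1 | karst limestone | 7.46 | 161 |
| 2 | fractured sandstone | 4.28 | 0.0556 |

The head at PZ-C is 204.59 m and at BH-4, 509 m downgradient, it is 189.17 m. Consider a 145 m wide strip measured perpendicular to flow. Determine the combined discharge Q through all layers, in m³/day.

5280

Flow is parallel to layering, so each bed carries its own Darcy discharge and the transmissivities add.
Σ(K_i·b_i) = 161×7.46 + 0.0556×4.28 = 1201 m²/day.
Hydraulic gradient i = (204.59 − 189.17) / 509 = 15.42 / 509 = 0.03029.
Q = Σ(K_i·b_i) · W · i = 1201 × 145 × 0.03029 = 5277 m³/day.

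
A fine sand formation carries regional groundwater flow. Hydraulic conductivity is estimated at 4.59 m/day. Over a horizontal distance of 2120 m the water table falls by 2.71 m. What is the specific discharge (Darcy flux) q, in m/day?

0.00587

Hydraulic gradient i = Δh / L = 2.71 / 2120 = 0.001278.
Specific discharge q = K · i = 4.590 × 0.001278 = 0.005867 m/day.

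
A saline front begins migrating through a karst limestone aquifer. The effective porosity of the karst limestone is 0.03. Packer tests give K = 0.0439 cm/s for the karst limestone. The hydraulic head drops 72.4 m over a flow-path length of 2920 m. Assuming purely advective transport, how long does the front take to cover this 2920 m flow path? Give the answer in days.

Convert K: 0.0439 cm/s × 864 = 37.93 m/day.
Hydraulic gradient i = Δh / L = 72.4 / 2920 = 0.02479.
Darcy flux q = K · i = 37.93 × 0.02479 = 0.9404 m/day.
Seepage velocity v = q / n_e = 0.9404 / 0.03 = 31.35 m/day.
Travel time t = L / v = 2920 / 31.35 = 93.15 days.

93.1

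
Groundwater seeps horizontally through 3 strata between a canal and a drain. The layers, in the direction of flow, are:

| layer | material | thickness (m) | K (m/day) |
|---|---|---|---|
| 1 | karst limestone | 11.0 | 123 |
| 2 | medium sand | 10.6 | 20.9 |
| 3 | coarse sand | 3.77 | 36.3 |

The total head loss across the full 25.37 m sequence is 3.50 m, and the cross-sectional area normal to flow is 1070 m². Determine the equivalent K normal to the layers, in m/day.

36.2

Flow is perpendicular to layering, so the layers act in series and the equivalent K is the thickness-weighted harmonic mean.
Total thickness L = 11.0 + 10.6 + 3.77 = 25.37 m.
Σ(b_i/K_i) = 11.0/123 + 10.6/20.9 + 3.77/36.3 = 0.7005 d.
K_eq = L / Σ(b_i/K_i) = 25.37 / 0.7005 = 36.22 m/day.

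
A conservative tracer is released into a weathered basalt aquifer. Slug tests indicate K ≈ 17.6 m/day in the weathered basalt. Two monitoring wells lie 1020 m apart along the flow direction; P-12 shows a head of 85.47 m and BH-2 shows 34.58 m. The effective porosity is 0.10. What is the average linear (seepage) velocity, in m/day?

8.78

Hydraulic gradient i = (85.47 − 34.58) / 1020 = 50.89 / 1020 = 0.04989.
Darcy flux q = K · i = 17.60 × 0.04989 = 0.8781 m/day.
Seepage velocity v = q / n_e = 0.8781 / 0.10 = 8.781 m/day.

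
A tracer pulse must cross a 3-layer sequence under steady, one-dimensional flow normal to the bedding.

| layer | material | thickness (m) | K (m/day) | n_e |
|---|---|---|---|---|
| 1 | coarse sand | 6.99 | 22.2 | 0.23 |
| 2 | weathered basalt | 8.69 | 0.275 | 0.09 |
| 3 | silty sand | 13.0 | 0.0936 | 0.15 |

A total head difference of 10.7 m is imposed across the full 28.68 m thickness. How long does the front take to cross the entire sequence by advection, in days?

69.3

With flow normal to the layers, continuity requires the same specific discharge q through every layer.
Σ(b_i/K_i) = 6.99/22.2 + 8.69/0.275 + 13.0/0.0936 = 170.8 d.
q = Δh / Σ(b_i/K_i) = 10.7 / 170.8 = 0.06264 m/day.
In each layer the seepage velocity is v_i = q/n_i, so the layer transit time is t_i = b_i·n_i / q:
  layer 1 (coarse sand): t_1 = 6.99 × 0.23 / 0.06264 = 25.66 d
  layer 2 (weathered basalt): t_2 = 8.69 × 0.09 / 0.06264 = 12.48 d
  layer 3 (silty sand): t_3 = 13.0 × 0.15 / 0.06264 = 31.13 d
Total t = Σ t_i = 69.28 days.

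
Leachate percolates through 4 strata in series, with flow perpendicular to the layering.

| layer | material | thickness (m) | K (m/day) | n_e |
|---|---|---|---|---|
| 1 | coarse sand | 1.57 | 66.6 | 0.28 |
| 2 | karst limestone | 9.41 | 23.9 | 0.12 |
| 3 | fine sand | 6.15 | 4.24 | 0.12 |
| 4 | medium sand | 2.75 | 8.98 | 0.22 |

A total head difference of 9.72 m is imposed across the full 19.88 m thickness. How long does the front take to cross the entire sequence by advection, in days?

0.651

With flow normal to the layers, continuity requires the same specific discharge q through every layer.
Σ(b_i/K_i) = 1.57/66.6 + 9.41/23.9 + 6.15/4.24 + 2.75/8.98 = 2.174 d.
q = Δh / Σ(b_i/K_i) = 9.72 / 2.174 = 4.471 m/day.
In each layer the seepage velocity is v_i = q/n_i, so the layer transit time is t_i = b_i·n_i / q:
  layer 1 (coarse sand): t_1 = 1.57 × 0.28 / 4.471 = 0.09832 d
  layer 2 (karst limestone): t_2 = 9.41 × 0.12 / 4.471 = 0.2526 d
  layer 3 (fine sand): t_3 = 6.15 × 0.12 / 4.471 = 0.1651 d
  layer 4 (medium sand): t_4 = 2.75 × 0.22 / 4.471 = 0.1353 d
Total t = Σ t_i = 0.6513 days.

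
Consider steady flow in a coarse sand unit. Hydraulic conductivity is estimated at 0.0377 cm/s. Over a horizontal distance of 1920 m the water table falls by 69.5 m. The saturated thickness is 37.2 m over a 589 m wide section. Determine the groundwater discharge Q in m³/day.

Convert K: 0.0377 cm/s × 864 = 32.57 m/day.
Cross-sectional area A = 589 × 37.2 = 21911 m².
Hydraulic gradient i = Δh / L = 69.5 / 1920 = 0.03620.
Darcy's law: Q = K · A · i = 32.57 × 21911 × 0.03620 = 25834 m³/day.

25800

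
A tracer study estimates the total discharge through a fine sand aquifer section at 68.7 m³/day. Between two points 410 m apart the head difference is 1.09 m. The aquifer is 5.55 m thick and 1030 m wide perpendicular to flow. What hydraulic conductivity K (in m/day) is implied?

Cross-sectional area A = 1030 × 5.55 = 5716 m².
Hydraulic gradient i = Δh / L = 1.09 / 410 = 0.002659.
From Q = K·A·i, K = Q / (A·i) = 68.7 / (5716 × 0.002659) = 4.520 m/day.

4.52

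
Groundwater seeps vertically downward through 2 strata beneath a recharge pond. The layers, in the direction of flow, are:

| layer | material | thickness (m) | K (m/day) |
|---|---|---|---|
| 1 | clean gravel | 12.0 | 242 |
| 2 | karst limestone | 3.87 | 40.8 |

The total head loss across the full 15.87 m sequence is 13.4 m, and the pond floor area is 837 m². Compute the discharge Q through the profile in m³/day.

77700

Flow is perpendicular to layering, so the layers act in series and the equivalent K is the thickness-weighted harmonic mean.
Total thickness L = 12.0 + 3.87 = 15.87 m.
Σ(b_i/K_i) = 12.0/242 + 3.87/40.8 = 0.1444 d.
K_eq = L / Σ(b_i/K_i) = 15.87 / 0.1444 = 109.9 m/day.
Q = K_eq · A · (Δh/L) = 109.9 × 837 × (13.4/15.87) = 77650 m³/day.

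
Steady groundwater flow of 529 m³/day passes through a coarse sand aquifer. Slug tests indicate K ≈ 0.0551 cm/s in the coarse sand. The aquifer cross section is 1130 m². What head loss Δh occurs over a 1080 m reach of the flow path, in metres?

Convert K: 0.0551 cm/s × 864 = 47.61 m/day.
From Q = K·A·i, i = Q / (K·A) = 529 / (47.61 × 1130) = 0.009834.
Head loss Δh = i · L = 0.009834 × 1080 = 10.62 m.

10.6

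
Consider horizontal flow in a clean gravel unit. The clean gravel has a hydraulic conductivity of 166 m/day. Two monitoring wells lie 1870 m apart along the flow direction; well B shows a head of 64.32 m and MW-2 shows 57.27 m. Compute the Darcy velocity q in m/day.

Hydraulic gradient i = (64.32 − 57.27) / 1870 = 7.05 / 1870 = 0.003770.
Specific discharge q = K · i = 166.0 × 0.003770 = 0.6258 m/day.

0.626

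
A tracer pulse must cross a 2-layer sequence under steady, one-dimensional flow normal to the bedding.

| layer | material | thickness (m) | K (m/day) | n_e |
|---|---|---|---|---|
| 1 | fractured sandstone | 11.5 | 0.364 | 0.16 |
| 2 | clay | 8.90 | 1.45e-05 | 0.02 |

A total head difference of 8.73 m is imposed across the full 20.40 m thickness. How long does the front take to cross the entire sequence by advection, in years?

388

With flow normal to the layers, continuity requires the same specific discharge q through every layer.
Σ(b_i/K_i) = 11.5/0.364 + 8.90/1.45e-05 = 6.138e+05 d.
q = Δh / Σ(b_i/K_i) = 8.73 / 6.138e+05 = 1.422e-05 m/day.
In each layer the seepage velocity is v_i = q/n_i, so the layer transit time is t_i = b_i·n_i / q:
  layer 1 (fractured sandstone): t_1 = 11.5 × 0.16 / 1.422e-05 = 1.294e+05 d
  layer 2 (clay): t_2 = 8.90 × 0.02 / 1.422e-05 = 12516 d
Total t = Σ t_i = 1.419e+05 days = 388.5 years.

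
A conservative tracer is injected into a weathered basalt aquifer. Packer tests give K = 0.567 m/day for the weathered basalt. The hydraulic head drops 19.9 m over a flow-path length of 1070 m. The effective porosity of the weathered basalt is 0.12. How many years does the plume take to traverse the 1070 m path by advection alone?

Hydraulic gradient i = Δh / L = 19.9 / 1070 = 0.01860.
Darcy flux q = K · i = 0.5670 × 0.01860 = 0.01055 m/day.
Seepage velocity v = q / n_e = 0.01055 / 0.12 = 0.08788 m/day.
Travel time t = L / v = 1070 / 0.08788 = 12176 days = 33.34 years.

33.3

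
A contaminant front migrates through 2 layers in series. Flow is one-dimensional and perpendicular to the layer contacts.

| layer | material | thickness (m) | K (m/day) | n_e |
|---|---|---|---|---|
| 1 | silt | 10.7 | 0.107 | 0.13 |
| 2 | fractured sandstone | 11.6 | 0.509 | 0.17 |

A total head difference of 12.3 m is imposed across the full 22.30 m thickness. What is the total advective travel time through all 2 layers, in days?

33.6

With flow normal to the layers, continuity requires the same specific discharge q through every layer.
Σ(b_i/K_i) = 10.7/0.107 + 11.6/0.509 = 122.8 d.
q = Δh / Σ(b_i/K_i) = 12.3 / 122.8 = 0.1002 m/day.
In each layer the seepage velocity is v_i = q/n_i, so the layer transit time is t_i = b_i·n_i / q:
  layer 1 (silt): t_1 = 10.7 × 0.13 / 0.1002 = 13.89 d
  layer 2 (fractured sandstone): t_2 = 11.6 × 0.17 / 0.1002 = 19.69 d
Total t = Σ t_i = 33.57 days.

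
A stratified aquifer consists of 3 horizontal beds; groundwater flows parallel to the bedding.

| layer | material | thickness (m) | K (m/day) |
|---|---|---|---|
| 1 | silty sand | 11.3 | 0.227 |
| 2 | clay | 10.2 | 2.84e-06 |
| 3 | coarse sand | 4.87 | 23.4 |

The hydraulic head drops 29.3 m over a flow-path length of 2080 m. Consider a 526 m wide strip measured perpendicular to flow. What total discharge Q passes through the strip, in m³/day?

Flow is parallel to layering, so each bed carries its own Darcy discharge and the transmissivities add.
Σ(K_i·b_i) = 0.227×11.3 + 2.84e-06×10.2 + 23.4×4.87 = 116.5 m²/day.
Hydraulic gradient i = Δh / L = 29.3 / 2080 = 0.01409.
Q = Σ(K_i·b_i) · W · i = 116.5 × 526 × 0.01409 = 863.4 m³/day.

863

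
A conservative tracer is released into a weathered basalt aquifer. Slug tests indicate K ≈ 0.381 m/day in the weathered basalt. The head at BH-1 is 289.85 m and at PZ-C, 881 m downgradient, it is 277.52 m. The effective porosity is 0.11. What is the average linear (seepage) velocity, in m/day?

Hydraulic gradient i = (289.85 − 277.52) / 881 = 12.33 / 881 = 0.01400.
Darcy flux q = K · i = 0.3810 × 0.01400 = 0.005332 m/day.
Seepage velocity v = q / n_e = 0.005332 / 0.11 = 0.04848 m/day.

0.0485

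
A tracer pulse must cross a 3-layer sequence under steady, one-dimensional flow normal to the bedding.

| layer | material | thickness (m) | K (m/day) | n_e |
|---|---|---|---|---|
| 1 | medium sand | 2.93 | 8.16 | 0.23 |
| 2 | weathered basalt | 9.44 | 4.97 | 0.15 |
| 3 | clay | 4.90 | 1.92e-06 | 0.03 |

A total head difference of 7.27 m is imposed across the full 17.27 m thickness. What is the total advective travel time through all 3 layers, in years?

With flow normal to the layers, continuity requires the same specific discharge q through every layer.
Σ(b_i/K_i) = 2.93/8.16 + 9.44/4.97 + 4.90/1.92e-06 = 2.552e+06 d.
q = Δh / Σ(b_i/K_i) = 7.27 / 2.552e+06 = 2.849e-06 m/day.
In each layer the seepage velocity is v_i = q/n_i, so the layer transit time is t_i = b_i·n_i / q:
  layer 1 (medium sand): t_1 = 2.93 × 0.23 / 2.849e-06 = 2.366e+05 d
  layer 2 (weathered basalt): t_2 = 9.44 × 0.15 / 2.849e-06 = 4.971e+05 d
  layer 3 (clay): t_3 = 4.90 × 0.03 / 2.849e-06 = 51603 d
Total t = Σ t_i = 7.852e+05 days = 2150 years.

2150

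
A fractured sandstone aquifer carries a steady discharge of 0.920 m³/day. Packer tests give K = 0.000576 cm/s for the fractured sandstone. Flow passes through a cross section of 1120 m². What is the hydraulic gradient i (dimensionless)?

Convert K: 0.000576 cm/s × 864 = 0.4977 m/day.
From Q = K·A·i, i = Q / (K·A) = 0.920 / (0.4977 × 1120) = 0.001651.

0.00165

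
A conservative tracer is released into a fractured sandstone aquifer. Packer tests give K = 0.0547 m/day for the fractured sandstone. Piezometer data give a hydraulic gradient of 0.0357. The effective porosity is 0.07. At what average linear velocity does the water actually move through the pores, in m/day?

Hydraulic gradient i = 0.0357.
Darcy flux q = K · i = 0.05470 × 0.03570 = 0.001953 m/day.
Seepage velocity v = q / n_e = 0.001953 / 0.07 = 0.02790 m/day.

0.0279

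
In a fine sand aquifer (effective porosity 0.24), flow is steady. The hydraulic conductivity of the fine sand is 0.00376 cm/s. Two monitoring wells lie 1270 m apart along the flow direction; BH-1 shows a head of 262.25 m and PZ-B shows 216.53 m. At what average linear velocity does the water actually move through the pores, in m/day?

0.487

Convert K: 0.00376 cm/s × 864 = 3.249 m/day.
Hydraulic gradient i = (262.25 − 216.53) / 1270 = 45.72 / 1270 = 0.03600.
Darcy flux q = K · i = 3.249 × 0.03600 = 0.1170 m/day.
Seepage velocity v = q / n_e = 0.1170 / 0.24 = 0.4873 m/day.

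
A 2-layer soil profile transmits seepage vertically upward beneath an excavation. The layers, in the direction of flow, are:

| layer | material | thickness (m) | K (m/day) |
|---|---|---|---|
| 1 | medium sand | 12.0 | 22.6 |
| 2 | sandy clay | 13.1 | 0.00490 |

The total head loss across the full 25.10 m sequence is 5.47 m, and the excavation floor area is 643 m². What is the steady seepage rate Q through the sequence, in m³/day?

Flow is perpendicular to layering, so the layers act in series and the equivalent K is the thickness-weighted harmonic mean.
Total thickness L = 12.0 + 13.1 = 25.10 m.
Σ(b_i/K_i) = 12.0/22.6 + 13.1/0.00490 = 2674 d.
K_eq = L / Σ(b_i/K_i) = 25.10 / 2674 = 0.009387 m/day.
Q = K_eq · A · (Δh/L) = 0.009387 × 643 × (5.47/25.10) = 1.315 m³/day.

1.32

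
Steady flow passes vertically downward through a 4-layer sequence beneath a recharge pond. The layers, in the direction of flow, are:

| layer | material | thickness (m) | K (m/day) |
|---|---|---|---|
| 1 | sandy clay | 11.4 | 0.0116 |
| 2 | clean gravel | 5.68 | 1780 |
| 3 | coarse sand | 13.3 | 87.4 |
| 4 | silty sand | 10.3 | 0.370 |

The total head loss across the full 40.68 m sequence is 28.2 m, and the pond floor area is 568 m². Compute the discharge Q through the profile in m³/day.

Flow is perpendicular to layering, so the layers act in series and the equivalent K is the thickness-weighted harmonic mean.
Total thickness L = 11.4 + 5.68 + 13.3 + 10.3 = 40.68 m.
Σ(b_i/K_i) = 11.4/0.0116 + 5.68/1780 + 13.3/87.4 + 10.3/0.370 = 1011 d.
K_eq = L / Σ(b_i/K_i) = 40.68 / 1011 = 0.04025 m/day.
Q = K_eq · A · (Δh/L) = 0.04025 × 568 × (28.2/40.68) = 15.85 m³/day.

15.8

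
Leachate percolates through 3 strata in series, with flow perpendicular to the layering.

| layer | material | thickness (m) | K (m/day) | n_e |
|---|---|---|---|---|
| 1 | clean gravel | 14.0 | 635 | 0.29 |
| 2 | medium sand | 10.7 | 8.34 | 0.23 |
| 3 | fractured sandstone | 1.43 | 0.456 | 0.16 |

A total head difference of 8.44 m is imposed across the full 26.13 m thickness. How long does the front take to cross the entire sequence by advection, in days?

3.55

With flow normal to the layers, continuity requires the same specific discharge q through every layer.
Σ(b_i/K_i) = 14.0/635 + 10.7/8.34 + 1.43/0.456 = 4.441 d.
q = Δh / Σ(b_i/K_i) = 8.44 / 4.441 = 1.900 m/day.
In each layer the seepage velocity is v_i = q/n_i, so the layer transit time is t_i = b_i·n_i / q:
  layer 1 (clean gravel): t_1 = 14.0 × 0.29 / 1.900 = 2.136 d
  layer 2 (medium sand): t_2 = 10.7 × 0.23 / 1.900 = 1.295 d
  layer 3 (fractured sandstone): t_3 = 1.43 × 0.16 / 1.900 = 0.1204 d
Total t = Σ t_i = 3.552 days.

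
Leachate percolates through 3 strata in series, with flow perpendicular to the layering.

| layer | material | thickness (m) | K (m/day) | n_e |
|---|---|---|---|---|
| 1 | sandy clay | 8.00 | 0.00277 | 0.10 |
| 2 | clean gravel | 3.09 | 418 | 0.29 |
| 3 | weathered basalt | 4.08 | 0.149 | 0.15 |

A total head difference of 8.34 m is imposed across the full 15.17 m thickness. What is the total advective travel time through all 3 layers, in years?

With flow normal to the layers, continuity requires the same specific discharge q through every layer.
Σ(b_i/K_i) = 8.00/0.00277 + 3.09/418 + 4.08/0.149 = 2915 d.
q = Δh / Σ(b_i/K_i) = 8.34 / 2915 = 0.002861 m/day.
In each layer the seepage velocity is v_i = q/n_i, so the layer transit time is t_i = b_i·n_i / q:
  layer 1 (sandy clay): t_1 = 8.00 × 0.10 / 0.002861 = 279.7 d
  layer 2 (clean gravel): t_2 = 3.09 × 0.29 / 0.002861 = 313.3 d
  layer 3 (weathered basalt): t_3 = 4.08 × 0.15 / 0.002861 = 213.9 d
Total t = Σ t_i = 806.9 days = 2.209 years.

2.21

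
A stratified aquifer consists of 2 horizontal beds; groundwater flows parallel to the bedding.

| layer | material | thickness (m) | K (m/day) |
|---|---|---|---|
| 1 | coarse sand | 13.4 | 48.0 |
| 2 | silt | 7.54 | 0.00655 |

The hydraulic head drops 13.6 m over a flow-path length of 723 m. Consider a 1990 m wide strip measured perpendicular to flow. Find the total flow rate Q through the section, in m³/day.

Flow is parallel to layering, so each bed carries its own Darcy discharge and the transmissivities add.
Σ(K_i·b_i) = 48.0×13.4 + 0.00655×7.54 = 643.2 m²/day.
Hydraulic gradient i = Δh / L = 13.6 / 723 = 0.01881.
Q = Σ(K_i·b_i) · W · i = 643.2 × 1990 × 0.01881 = 24079 m³/day.

24100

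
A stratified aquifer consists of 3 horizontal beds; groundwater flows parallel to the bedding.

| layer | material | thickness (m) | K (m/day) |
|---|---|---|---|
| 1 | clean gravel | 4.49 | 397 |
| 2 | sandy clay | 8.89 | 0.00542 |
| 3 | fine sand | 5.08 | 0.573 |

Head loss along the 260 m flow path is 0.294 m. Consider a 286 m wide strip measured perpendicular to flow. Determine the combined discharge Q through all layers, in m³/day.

Flow is parallel to layering, so each bed carries its own Darcy discharge and the transmissivities add.
Σ(K_i·b_i) = 397×4.49 + 0.00542×8.89 + 0.573×5.08 = 1785 m²/day.
Hydraulic gradient i = Δh / L = 0.294 / 260 = 0.001131.
Q = Σ(K_i·b_i) · W · i = 1785 × 286 × 0.001131 = 577.4 m³/day.

577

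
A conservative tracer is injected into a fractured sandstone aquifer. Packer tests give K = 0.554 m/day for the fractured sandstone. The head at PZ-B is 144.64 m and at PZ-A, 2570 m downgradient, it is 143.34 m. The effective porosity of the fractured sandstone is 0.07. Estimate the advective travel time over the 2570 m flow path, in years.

1760

Hydraulic gradient i = (144.64 − 143.34) / 2570 = 1.3 / 2570 = 0.0005058.
Darcy flux q = K · i = 0.5540 × 0.0005058 = 0.0002802 m/day.
Seepage velocity v = q / n_e = 0.0002802 / 0.07 = 0.004003 m/day.
Travel time t = L / v = 2570 / 0.004003 = 6.420e+05 days = 1758 years.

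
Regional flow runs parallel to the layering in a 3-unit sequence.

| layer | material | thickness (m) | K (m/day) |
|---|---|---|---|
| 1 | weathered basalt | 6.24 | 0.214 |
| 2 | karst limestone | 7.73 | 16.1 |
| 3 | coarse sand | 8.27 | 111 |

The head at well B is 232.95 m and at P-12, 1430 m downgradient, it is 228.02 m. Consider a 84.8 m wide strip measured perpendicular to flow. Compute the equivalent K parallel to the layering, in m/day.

Flow is parallel to layering, so each bed carries its own Darcy discharge and the transmissivities add.
Σ(K_i·b_i) = 0.214×6.24 + 16.1×7.73 + 111×8.27 = 1044 m²/day.
Total thickness b = 22.24 m, so K_eq = Σ(K_i·b_i)/b = 46.93 m/day.

46.9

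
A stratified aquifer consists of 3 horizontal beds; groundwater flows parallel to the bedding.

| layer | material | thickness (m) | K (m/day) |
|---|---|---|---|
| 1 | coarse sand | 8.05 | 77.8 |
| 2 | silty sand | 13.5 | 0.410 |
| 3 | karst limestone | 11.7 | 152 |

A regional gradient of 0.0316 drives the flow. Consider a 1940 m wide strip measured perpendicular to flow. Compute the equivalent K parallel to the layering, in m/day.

Flow is parallel to layering, so each bed carries its own Darcy discharge and the transmissivities add.
Σ(K_i·b_i) = 77.8×8.05 + 0.410×13.5 + 152×11.7 = 2410 m²/day.
Total thickness b = 33.25 m, so K_eq = Σ(K_i·b_i)/b = 72.49 m/day.

72.5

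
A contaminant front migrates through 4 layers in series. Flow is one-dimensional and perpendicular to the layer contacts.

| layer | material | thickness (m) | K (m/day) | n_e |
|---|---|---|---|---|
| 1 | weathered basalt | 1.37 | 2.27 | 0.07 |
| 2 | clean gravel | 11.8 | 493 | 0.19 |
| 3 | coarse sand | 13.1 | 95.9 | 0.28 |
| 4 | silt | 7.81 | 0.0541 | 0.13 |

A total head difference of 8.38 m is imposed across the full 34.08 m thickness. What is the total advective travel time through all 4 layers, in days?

With flow normal to the layers, continuity requires the same specific discharge q through every layer.
Σ(b_i/K_i) = 1.37/2.27 + 11.8/493 + 13.1/95.9 + 7.81/0.0541 = 145.1 d.
q = Δh / Σ(b_i/K_i) = 8.38 / 145.1 = 0.05774 m/day.
In each layer the seepage velocity is v_i = q/n_i, so the layer transit time is t_i = b_i·n_i / q:
  layer 1 (weathered basalt): t_1 = 1.37 × 0.07 / 0.05774 = 1.661 d
  layer 2 (clean gravel): t_2 = 11.8 × 0.19 / 0.05774 = 38.83 d
  layer 3 (coarse sand): t_3 = 13.1 × 0.28 / 0.05774 = 63.52 d
  layer 4 (silt): t_4 = 7.81 × 0.13 / 0.05774 = 17.58 d
Total t = Σ t_i = 121.6 days.

122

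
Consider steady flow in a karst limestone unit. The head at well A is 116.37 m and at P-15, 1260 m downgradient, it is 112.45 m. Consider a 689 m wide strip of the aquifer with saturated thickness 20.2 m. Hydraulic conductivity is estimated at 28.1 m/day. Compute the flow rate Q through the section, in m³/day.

1220

Cross-sectional area A = 689 × 20.2 = 13918 m².
Hydraulic gradient i = (116.37 − 112.45) / 1260 = 3.92 / 1260 = 0.003111.
Darcy's law: Q = K · A · i = 28.10 × 13918 × 0.003111 = 1217 m³/day.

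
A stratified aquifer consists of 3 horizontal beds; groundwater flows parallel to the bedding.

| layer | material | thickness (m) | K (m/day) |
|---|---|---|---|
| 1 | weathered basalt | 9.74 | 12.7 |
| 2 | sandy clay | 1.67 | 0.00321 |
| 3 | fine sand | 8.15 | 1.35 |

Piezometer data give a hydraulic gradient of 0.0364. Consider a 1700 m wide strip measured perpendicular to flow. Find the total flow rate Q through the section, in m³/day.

8340

Flow is parallel to layering, so each bed carries its own Darcy discharge and the transmissivities add.
Σ(K_i·b_i) = 12.7×9.74 + 0.00321×1.67 + 1.35×8.15 = 134.7 m²/day.
Hydraulic gradient i = 0.0364.
Q = Σ(K_i·b_i) · W · i = 134.7 × 1700 × 0.03640 = 8336 m³/day.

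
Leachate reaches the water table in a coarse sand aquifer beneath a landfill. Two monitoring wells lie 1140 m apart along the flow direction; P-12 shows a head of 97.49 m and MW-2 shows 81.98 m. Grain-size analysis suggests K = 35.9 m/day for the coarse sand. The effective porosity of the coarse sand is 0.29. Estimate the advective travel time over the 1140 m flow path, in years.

Hydraulic gradient i = (97.49 − 81.98) / 1140 = 15.51 / 1140 = 0.01361.
Darcy flux q = K · i = 35.90 × 0.01361 = 0.4884 m/day.
Seepage velocity v = q / n_e = 0.4884 / 0.29 = 1.684 m/day.
Travel time t = L / v = 1140 / 1.684 = 676.9 days = 1.853 years.

1.85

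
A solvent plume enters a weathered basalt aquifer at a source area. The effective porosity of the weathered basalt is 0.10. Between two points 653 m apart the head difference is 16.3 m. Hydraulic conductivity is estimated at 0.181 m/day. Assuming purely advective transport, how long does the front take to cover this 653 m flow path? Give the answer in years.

Hydraulic gradient i = Δh / L = 16.3 / 653 = 0.02496.
Darcy flux q = K · i = 0.1810 × 0.02496 = 0.004518 m/day.
Seepage velocity v = q / n_e = 0.004518 / 0.10 = 0.04518 m/day.
Travel time t = L / v = 653 / 0.04518 = 14453 days = 39.57 years.

39.6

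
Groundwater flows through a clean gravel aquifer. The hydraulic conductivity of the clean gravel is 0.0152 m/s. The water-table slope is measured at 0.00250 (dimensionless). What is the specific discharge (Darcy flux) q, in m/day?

3.28

Convert K: 0.0152 m/s × 86400 = 1313 m/day.
Hydraulic gradient i = 0.00250.
Specific discharge q = K · i = 1313 × 0.002500 = 3.283 m/day.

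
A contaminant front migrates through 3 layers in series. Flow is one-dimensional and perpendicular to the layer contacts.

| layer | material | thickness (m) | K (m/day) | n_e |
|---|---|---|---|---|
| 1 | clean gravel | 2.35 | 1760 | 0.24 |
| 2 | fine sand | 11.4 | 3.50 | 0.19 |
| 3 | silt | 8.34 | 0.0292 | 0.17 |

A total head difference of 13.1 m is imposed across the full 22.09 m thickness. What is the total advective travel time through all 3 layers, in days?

With flow normal to the layers, continuity requires the same specific discharge q through every layer.
Σ(b_i/K_i) = 2.35/1760 + 11.4/3.50 + 8.34/0.0292 = 288.9 d.
q = Δh / Σ(b_i/K_i) = 13.1 / 288.9 = 0.04535 m/day.
In each layer the seepage velocity is v_i = q/n_i, so the layer transit time is t_i = b_i·n_i / q:
  layer 1 (clean gravel): t_1 = 2.35 × 0.24 / 0.04535 = 12.44 d
  layer 2 (fine sand): t_2 = 11.4 × 0.19 / 0.04535 = 47.76 d
  layer 3 (silt): t_3 = 8.34 × 0.17 / 0.04535 = 31.26 d
Total t = Σ t_i = 91.47 days.

91.5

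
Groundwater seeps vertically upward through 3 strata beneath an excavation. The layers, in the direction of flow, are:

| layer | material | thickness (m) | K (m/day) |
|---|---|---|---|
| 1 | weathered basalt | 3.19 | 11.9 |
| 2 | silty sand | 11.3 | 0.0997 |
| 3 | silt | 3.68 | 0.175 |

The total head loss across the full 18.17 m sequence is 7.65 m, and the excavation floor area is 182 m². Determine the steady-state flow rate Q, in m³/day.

10.3

Flow is perpendicular to layering, so the layers act in series and the equivalent K is the thickness-weighted harmonic mean.
Total thickness L = 3.19 + 11.3 + 3.68 = 18.17 m.
Σ(b_i/K_i) = 3.19/11.9 + 11.3/0.0997 + 3.68/0.175 = 134.6 d.
K_eq = L / Σ(b_i/K_i) = 18.17 / 134.6 = 0.1350 m/day.
Q = K_eq · A · (Δh/L) = 0.1350 × 182 × (7.65/18.17) = 10.34 m³/day.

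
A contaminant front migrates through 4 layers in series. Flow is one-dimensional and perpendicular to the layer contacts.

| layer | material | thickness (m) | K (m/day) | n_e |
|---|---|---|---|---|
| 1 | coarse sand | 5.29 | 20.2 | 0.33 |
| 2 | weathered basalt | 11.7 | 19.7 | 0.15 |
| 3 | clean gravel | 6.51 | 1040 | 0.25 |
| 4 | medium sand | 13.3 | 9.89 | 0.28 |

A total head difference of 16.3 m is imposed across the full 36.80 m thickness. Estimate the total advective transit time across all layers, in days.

With flow normal to the layers, continuity requires the same specific discharge q through every layer.
Σ(b_i/K_i) = 5.29/20.2 + 11.7/19.7 + 6.51/1040 + 13.3/9.89 = 2.207 d.
q = Δh / Σ(b_i/K_i) = 16.3 / 2.207 = 7.386 m/day.
In each layer the seepage velocity is v_i = q/n_i, so the layer transit time is t_i = b_i·n_i / q:
  layer 1 (coarse sand): t_1 = 5.29 × 0.33 / 7.386 = 0.2363 d
  layer 2 (weathered basalt): t_2 = 11.7 × 0.15 / 7.386 = 0.2376 d
  layer 3 (clean gravel): t_3 = 6.51 × 0.25 / 7.386 = 0.2203 d
  layer 4 (medium sand): t_4 = 13.3 × 0.28 / 7.386 = 0.5042 d
Total t = Σ t_i = 1.198 days.

1.20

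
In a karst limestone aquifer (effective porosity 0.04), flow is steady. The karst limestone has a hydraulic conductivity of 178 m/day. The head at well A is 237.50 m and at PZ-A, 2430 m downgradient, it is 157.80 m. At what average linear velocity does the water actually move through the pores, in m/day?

Hydraulic gradient i = (237.50 − 157.80) / 2430 = 79.7 / 2430 = 0.03280.
Darcy flux q = K · i = 178.0 × 0.03280 = 5.838 m/day.
Seepage velocity v = q / n_e = 5.838 / 0.04 = 146.0 m/day.

146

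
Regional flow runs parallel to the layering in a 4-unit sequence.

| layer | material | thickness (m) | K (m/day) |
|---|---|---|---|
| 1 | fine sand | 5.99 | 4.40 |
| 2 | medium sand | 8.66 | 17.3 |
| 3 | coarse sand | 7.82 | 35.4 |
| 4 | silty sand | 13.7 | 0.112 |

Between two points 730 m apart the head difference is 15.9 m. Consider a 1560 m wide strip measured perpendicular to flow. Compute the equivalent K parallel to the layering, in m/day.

12.6

Flow is parallel to layering, so each bed carries its own Darcy discharge and the transmissivities add.
Σ(K_i·b_i) = 4.40×5.99 + 17.3×8.66 + 35.4×7.82 + 0.112×13.7 = 454.5 m²/day.
Total thickness b = 36.17 m, so K_eq = Σ(K_i·b_i)/b = 12.57 m/day.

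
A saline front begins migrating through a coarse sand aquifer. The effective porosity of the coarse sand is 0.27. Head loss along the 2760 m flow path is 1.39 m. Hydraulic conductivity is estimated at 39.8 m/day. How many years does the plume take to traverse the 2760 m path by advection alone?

Hydraulic gradient i = Δh / L = 1.39 / 2760 = 0.0005036.
Darcy flux q = K · i = 39.80 × 0.0005036 = 0.02004 m/day.
Seepage velocity v = q / n_e = 0.02004 / 0.27 = 0.07424 m/day.
Travel time t = L / v = 2760 / 0.07424 = 37178 days = 101.8 years.

102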